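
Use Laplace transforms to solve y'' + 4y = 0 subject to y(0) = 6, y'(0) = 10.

L{y''} + 4L{y} = 0. s²Y - 6s - 10 + 4Y = 0. Y(s² + 4) = 6s + 10. Y = (6s + 10)/(s² + 4). Inverting: y(t) = 6cos(2t) + 5sin(2t)

Final answer: y(t) = 6cos(2t) + 5sin(2t)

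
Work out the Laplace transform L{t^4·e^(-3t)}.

L{t^n·e^(at)} = n!/(s-a)^(n+1), so L{t^4·e^(-3t)} = 24/(s+3)^5

Final answer: 24/(s+3)^5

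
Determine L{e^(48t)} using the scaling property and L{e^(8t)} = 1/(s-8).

Using L{f(at)} = (1/a)F(s/a) with a=6 and f(t) = e^(8t): L{e^(48t)} = (1/6) · 1/((s/6)-8) = (1/6) · 6/(s-48) = 1/(s-48)

Final answer: 1/(s-48)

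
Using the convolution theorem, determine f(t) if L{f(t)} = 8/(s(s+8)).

8/(s(s+8)) = (8/s)·(1/(s+8)) = L{8}·L{e^(-8t)}. By convolution, f(t) = 8*e^(-8t) = ∫₀ᵗ 8·e^(-8τ) dτ = 8·(1 - e^(-8t))/8

Final answer: 8·(1 - e^(-8t))/8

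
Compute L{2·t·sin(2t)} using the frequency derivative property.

L{sin(2t)} = 2/(s² + 4). By L{t·f(t)} = -F'(s): -d/ds[2/(s² + 4)] = -(2)·(-2s)/(s² + 4)² = 4s/(s² + 4)². Then L{2·t·sin(2t)} = 2·4s/(s² + 4)² = 8s/(s² + 4)²

Final answer: 8s/(s² + 4)²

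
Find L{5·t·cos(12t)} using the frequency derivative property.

L{cos(12t)} = s/(s² + 144). Derivative: d/ds[s/(s² + 144)] = [(s² + 144) - s·2s]/(s² + 144)² = (144 - s²)/(s² + 144)². So L{t·cos(12t)} = -F'(s) = (s² - 144)/(s² + 144)². Then L{5·t·cos(12t)} = 5·(s² - 144)/(s² + 144)²

Final answer: 5·(s² - 144)/(s² + 144)²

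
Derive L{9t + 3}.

L{9t + 3} = 9·L{t} + 3·L{1} = 9/s² + 3/s

Final answer: 9/s² + 3/s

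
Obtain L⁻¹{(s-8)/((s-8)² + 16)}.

Using frequency shift: L⁻¹{(s-a)/((s-a)² + b²)} = e^(at)cos(bt). Here a=8, b=4

Final answer: e^(8t)·cos(4t)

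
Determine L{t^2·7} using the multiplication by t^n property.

L{7} = 7/s. d^1/ds^1[1/s] = -1/s². d^2/ds^2[1/s] = 2/s^3. So L{t^2} = (-1)^{2}·2/s^3 = 2/s^3. Then L{t^2·7} = 7·2/s^3 = 14/s^3

Final answer: 14/s^3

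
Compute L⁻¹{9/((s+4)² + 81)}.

Form: b/((s-a)² + b²) → e^(at)sin(bt). With a=-4, b=9

Final answer: e^(-4t)·sin(9t)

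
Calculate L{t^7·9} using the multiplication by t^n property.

L{9} = 9/s. d^1/ds^1[1/s] = -1/s². d^2/ds^2[1/s] = 2/s^3. d^3/ds^3[1/s] = -6/s^4. d^4/ds^4[1/s] = 24/s^5. d^5/ds^5[1/s] = -120/s^6. d^6/ds^6[1/s] = 720/s^7. d^7/ds^7[1/s] = -5040/s^8. So L{t^7} = (-1)^{7}·-5040/s^8 = 5040/s^8. Then L{t^7·9} = 9·5040/s^8 = 45360/s^8

Final answer: 45360/s^8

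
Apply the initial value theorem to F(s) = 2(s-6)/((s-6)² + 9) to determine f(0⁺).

f(0⁺) = lim_{s→∞} sF(s) = lim_{s→∞} 2s(s-6)/((s-6)² + 9) = 2

Final answer: 2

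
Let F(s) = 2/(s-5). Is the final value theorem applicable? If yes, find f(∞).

sF(s) = 2s/(s-5) has a pole at s = 5 in the right half-plane. Theorem does NOT apply (unstable system; f(t) = 2·e^(5t) grows without bound).

Final answer: Not applicable (unstable)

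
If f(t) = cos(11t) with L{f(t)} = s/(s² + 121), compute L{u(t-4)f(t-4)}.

Time shift theorem: L{u(t-a)f(t-a)} = e^(-as)F(s). Here a=4, F(s) = s/(s² + 121), so L{u(t-4)f(t-4)} = e^(-4s)·s/(s² + 121)

Final answer: e^(-4s)·s/(s² + 121)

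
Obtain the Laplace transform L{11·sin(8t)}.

L{sin(ωt)} = ω/(s² + ω²), so L{sin(8t)} = 8/(s² + 64). Then L{11·sin(8t)} = 11·8/(s² + 64) = 88/(s² + 64)

Final answer: 88/(s² + 64)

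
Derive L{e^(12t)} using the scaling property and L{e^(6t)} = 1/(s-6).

Using L{f(at)} = (1/a)F(s/a) with a=2 and f(t) = e^(6t): L{e^(12t)} = (1/2) · 1/((s/2)-6) = (1/2) · 2/(s-12) = 1/(s-12)

Final answer: 1/(s-12)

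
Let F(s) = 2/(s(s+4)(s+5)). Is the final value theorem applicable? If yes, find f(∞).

Poles of sF(s) = 2/((s+4)(s+5)) are at s = -4 and s = -5, both in the left half-plane. Theorem applies. f(∞) = lim_{s→0} sF(s) = 2/(4·5) = 1/10

Final answer: 1/10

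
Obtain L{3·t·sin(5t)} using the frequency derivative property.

L{sin(5t)} = 5/(s² + 25). By L{t·f(t)} = -F'(s): -d/ds[5/(s² + 25)] = -(5)·(-2s)/(s² + 25)² = 10s/(s² + 25)². Then L{3·t·sin(5t)} = 3·10s/(s² + 25)² = 30s/(s² + 25)²

Final answer: 30s/(s² + 25)²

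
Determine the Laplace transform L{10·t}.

L{t^n} = n!/s^(n+1), so L{t} = 1/s^2. Then L{10·t} = 10·1/s^2 = 10/s^2

Final answer: 10/s^2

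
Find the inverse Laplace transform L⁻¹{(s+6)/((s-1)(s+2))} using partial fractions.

Using partial fractions, f(t) = (7e^t - 4e^(-2t))/3

Final answer: (7e^t - 4e^(-2t))/3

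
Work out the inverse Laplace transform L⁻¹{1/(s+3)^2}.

L⁻¹{n!/(s-a)^(n+1)} = t^n·e^(at), so L⁻¹{1/(s+3)^2} = t·e^(-3t)

Final answer: t·e^(-3t)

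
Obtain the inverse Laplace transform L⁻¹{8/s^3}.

L⁻¹{n!/s^(n+1)} = t^n with n=2. So L⁻¹{2/s^3} = t^2, and L⁻¹{8/s^3} = (8/2)·t^2 = 4·t^2

Final answer: 4·t^2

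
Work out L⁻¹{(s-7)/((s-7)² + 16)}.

Using frequency shift: L⁻¹{(s-a)/((s-a)² + b²)} = e^(at)cos(bt). Here a=7, b=4

Final answer: e^(7t)·cos(4t)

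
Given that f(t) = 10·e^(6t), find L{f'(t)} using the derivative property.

f(0) = 10, F(s) = 10/(s-6). L{f'(t)} = s·F(s) - f(0) = 10s/(s-6) - 10 = (10s - 10(s-6))/(s-6) = 60/(s-6)

Final answer: 60/(s-6)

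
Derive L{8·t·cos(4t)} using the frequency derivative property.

L{cos(4t)} = s/(s² + 16). Derivative: d/ds[s/(s² + 16)] = [(s² + 16) - s·2s]/(s² + 16)² = (16 - s²)/(s² + 16)². So L{t·cos(4t)} = -F'(s) = (s² - 16)/(s² + 16)². Then L{8·t·cos(4t)} = 8·(s² - 16)/(s² + 16)²

Final answer: 8·(s² - 16)/(s² + 16)²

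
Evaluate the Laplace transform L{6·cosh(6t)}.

L{cosh(ωt)} = s/(s² - ω²), so L{cosh(6t)} = s/(s² - 36). Then L{6·cosh(6t)} = 6·s/(s² - 36) = 6s/(s² - 36)

Final answer: 6s/(s² - 36)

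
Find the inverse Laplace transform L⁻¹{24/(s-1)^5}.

L⁻¹{n!/(s-a)^(n+1)} = t^n·e^(at), so L⁻¹{24/(s-1)^5} = t^4·e^t

Final answer: t^4·e^t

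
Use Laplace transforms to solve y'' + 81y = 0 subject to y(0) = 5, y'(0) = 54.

L{y''} + 81L{y} = 0. s²Y - 5s - 54 + 81Y = 0. Y(s² + 81) = 5s + 54. Y = (5s + 54)/(s² + 81). Inverting: y(t) = 5cos(9t) + 6sin(9t)

Final answer: y(t) = 5cos(9t) + 6sin(9t)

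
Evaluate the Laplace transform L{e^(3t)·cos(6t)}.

L{e^(at)·cos(ωt)} = (s-a)/((s-a)² + ω²), so L{e^(3t)·cos(6t)} = (s-3)/((s-3)² + 36)

Final answer: (s-3)/((s-3)² + 36)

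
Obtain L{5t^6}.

L{t^n} = n!/s^(n+1). So L{5t^6} = 5·6!/s^7 = 3600/s^7

Final answer: 3600/s^7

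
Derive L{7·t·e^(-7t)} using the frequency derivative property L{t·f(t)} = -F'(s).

L{e^(-7t)} = 1/(s+7). By frequency derivative: L{t·e^(-7t)} = -d/ds[1/(s+7)] = -(-1)/(s+7)² = 1/(s+7)². Then L{7·t·e^(-7t)} = 7·1/(s+7)² = 7/(s+7)²

Final answer: 7/(s+7)²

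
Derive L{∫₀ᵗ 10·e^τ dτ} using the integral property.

L{∫₀ᵗ f(τ)dτ} = F(s)/s with F(s) = 10/(s-1), so L{∫₀ᵗ 10·e^τ dτ} = 10/(s(s-1))

Final answer: 10/(s(s-1))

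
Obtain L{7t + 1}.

L{7t + 1} = 7·L{t} + L{1} = 7/s² + 1/s

Final answer: 7/s² + 1/s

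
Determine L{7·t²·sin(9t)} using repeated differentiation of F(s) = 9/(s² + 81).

F(s) = 9/(s² + 81). F'(s) = -18s/(s² + 81)². F''(s) = -18(81 - 3s²)/(s² + 81)³ = (54s² - 1458)/(s² + 81)³. So L{t²·sin(9t)} = (-1)² F''(s) = (54s² - 1458)/(s² + 81)³. Then L{7·t²·sin(9t)} = 7·(54s² - 1458)/(s² + 81)³ = (378s² - 10206)/(s² + 81)³

Final answer: (378s² - 10206)/(s² + 81)³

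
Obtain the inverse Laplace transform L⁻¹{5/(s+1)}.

L⁻¹{1/(s-a)} = e^(at), so L⁻¹{1/(s+1)} = e^(-t), and L⁻¹{5/(s+1)} = 5·e^(-t)

Final answer: 5·e^(-t)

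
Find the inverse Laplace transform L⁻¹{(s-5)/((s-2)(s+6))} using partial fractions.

Using partial fractions, f(t) = (-3e^(2t) + 11e^(-6t))/8

Final answer: (-3e^(2t) + 11e^(-6t))/8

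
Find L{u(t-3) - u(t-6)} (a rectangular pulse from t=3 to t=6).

L{u(t-a)} = e^(-as)/s. L{u(t-3) - u(t-6)} = (e^(-3s) - e^(-6s))/s

Final answer: (e^(-3s) - e^(-6s))/s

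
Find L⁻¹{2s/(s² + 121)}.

This is the form c·s/(s² + a²) with a = 11, c = 2. L⁻¹ = 2·cos(11t)

Final answer: 2·cos(11t)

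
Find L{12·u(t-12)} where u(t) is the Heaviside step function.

L{u(t-a)} = e^(-as)/s. Here a=12, so L{u(t-12)} = e^(-12s)/s, and L{12·u(t-12)} = 12·e^(-12s)/s

Final answer: 12·e^(-12s)/s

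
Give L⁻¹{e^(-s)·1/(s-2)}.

L⁻¹{1/(s-2)} = e^(2t). By the time shift theorem, L⁻¹{e^(-as)F(s)} = u(t-a)f(t-a) with a=1, so L⁻¹{e^(-s)·1/(s-2)} = u(t-1)·e^(2(t-1))

Final answer: u(t-1)·e^(2(t-1))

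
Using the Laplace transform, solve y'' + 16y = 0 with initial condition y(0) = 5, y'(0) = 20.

L{y''} + 16L{y} = 0. s²Y - 5s - 20 + 16Y = 0. Y(s² + 16) = 5s + 20. Y = (5s + 20)/(s² + 16). Inverting: y(t) = 5cos(4t) + 5sin(4t)

Final answer: y(t) = 5cos(4t) + 5sin(4t)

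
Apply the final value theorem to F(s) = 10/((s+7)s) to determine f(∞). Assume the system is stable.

f(∞) = lim_{s→0} sF(s) = lim_{s→0} 10/(s+7) = 10/7

Final answer: 10/7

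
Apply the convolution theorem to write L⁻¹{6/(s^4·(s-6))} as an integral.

6/(s^4·(s-6)) = (6/s^4)·(1/(s-6)) = L{t^3}·L{e^(6t)}. So f(t) = t^3*e^(6t) = ∫₀ᵗ τ^3·e^(6(t-τ)) dτ

Final answer: ∫₀ᵗ τ^3·e^(6(t-τ)) dτ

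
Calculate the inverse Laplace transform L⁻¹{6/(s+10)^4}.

L⁻¹{n!/(s-a)^(n+1)} = t^n·e^(at), so L⁻¹{6/(s+10)^4} = t^3·e^(-10t)

Final answer: t^3·e^(-10t)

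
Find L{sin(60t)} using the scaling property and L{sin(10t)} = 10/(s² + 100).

Using L{f(at)} = (1/a)F(s/a) with a=6: L{sin(60t)} = (1/6) · 10/((s/6)² + 100) = (1/6) · 10·36/(s² + 3600) = 60/(s² + 3600)

Final answer: 60/(s² + 3600)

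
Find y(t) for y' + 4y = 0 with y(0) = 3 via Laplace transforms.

L{y'} + 4L{y} = 0. sY - 3 + 4Y = 0. Y(s+4) = 3. Y = 3/(s+4)

Final answer: y(t) = 3e^(-4t)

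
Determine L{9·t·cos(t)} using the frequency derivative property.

L{cos(t)} = s/(s² + 1). Derivative: d/ds[s/(s² + 1)] = [(s² + 1) - s·2s]/(s² + 1)² = (1 - s²)/(s² + 1)². So L{t·cos(t)} = -F'(s) = (s² - 1)/(s² + 1)². Then L{9·t·cos(t)} = 9·(s² - 1)/(s² + 1)²

Final answer: 9·(s² - 1)/(s² + 1)²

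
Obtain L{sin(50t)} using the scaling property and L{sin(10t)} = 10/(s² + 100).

Using L{f(at)} = (1/a)F(s/a) with a=5: L{sin(50t)} = (1/5) · 10/((s/5)² + 100) = (1/5) · 10·25/(s² + 2500) = 50/(s² + 2500)

Final answer: 50/(s² + 2500)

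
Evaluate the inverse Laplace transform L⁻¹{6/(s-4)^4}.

L⁻¹{n!/(s-a)^(n+1)} = t^n·e^(at), so L⁻¹{6/(s-4)^4} = t^3·e^(4t)

Final answer: t^3·e^(4t)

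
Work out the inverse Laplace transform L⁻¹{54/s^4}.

L⁻¹{n!/s^(n+1)} = t^n with n=3. So L⁻¹{6/s^4} = t^3, and L⁻¹{54/s^4} = (54/6)·t^3 = 9·t^3

Final answer: 9·t^3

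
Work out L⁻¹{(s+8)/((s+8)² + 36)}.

Using frequency shift: L⁻¹{(s-a)/((s-a)² + b²)} = e^(at)cos(bt). Here a=-8, b=6

Final answer: e^(-8t)·cos(6t)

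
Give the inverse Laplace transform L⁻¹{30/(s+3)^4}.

L⁻¹{n!/(s-a)^(n+1)} = t^n·e^(at) with n=3, a=-3. So L⁻¹{6/(s+3)^4} = t^3·e^(-3t), and L⁻¹{30/(s+3)^4} = (30/6)·t^3·e^(-3t) = 5·t^3·e^(-3t)

Final answer: 5·t^3·e^(-3t)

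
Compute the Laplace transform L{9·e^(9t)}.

L{e^(at)} = 1/(s-a), so L{e^(9t)} = 1/(s-9). Then L{9·e^(9t)} = 9/(s-9)

Final answer: 9/(s-9)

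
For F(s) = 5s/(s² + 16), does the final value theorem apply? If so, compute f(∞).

The final value theorem requires all poles of sF(s) in the left half-plane. sF(s) = 5s²/(s² + 16) has poles at s = ±4i (imaginary axis). Theorem does NOT apply (oscillatory system).

Final answer: Not applicable (oscillatory)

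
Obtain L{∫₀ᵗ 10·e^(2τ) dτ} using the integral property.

L{∫₀ᵗ f(τ)dτ} = F(s)/s with F(s) = 10/(s-2), so L{∫₀ᵗ 10·e^(2τ) dτ} = 10/(s(s-2))

Final answer: 10/(s(s-2))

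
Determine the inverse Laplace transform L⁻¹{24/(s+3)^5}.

L⁻¹{n!/(s-a)^(n+1)} = t^n·e^(at), so L⁻¹{24/(s+3)^5} = t^4·e^(-3t)

Final answer: t^4·e^(-3t)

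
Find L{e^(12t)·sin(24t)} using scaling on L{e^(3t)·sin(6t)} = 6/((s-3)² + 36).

Scaling with a=4: L{e^(12t)·sin(24t)} = (1/4) · 6/((s/4-3)² + 36). Simplifying: 24/((s-12)² + 576)

Final answer: 24/((s-12)² + 576)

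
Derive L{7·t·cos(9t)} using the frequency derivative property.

L{cos(9t)} = s/(s² + 81). Derivative: d/ds[s/(s² + 81)] = [(s² + 81) - s·2s]/(s² + 81)² = (81 - s²)/(s² + 81)². So L{t·cos(9t)} = -F'(s) = (s² - 81)/(s² + 81)². Then L{7·t·cos(9t)} = 7·(s² - 81)/(s² + 81)²

Final answer: 7·(s² - 81)/(s² + 81)²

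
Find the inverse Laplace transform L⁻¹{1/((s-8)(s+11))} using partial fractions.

Decompose: A/(s-8) + B/(s+11). A = 1/19, B = -1/19. f(t) = (e^(8t) - e^(-11t))/19

Final answer: (e^(8t) - e^(-11t))/19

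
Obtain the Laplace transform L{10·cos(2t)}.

L{cos(ωt)} = s/(s² + ω²), so L{cos(2t)} = s/(s² + 4). Then L{10·cos(2t)} = 10·s/(s² + 4) = 10s/(s² + 4)

Final answer: 10s/(s² + 4)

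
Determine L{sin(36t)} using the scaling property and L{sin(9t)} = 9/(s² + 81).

Using L{f(at)} = (1/a)F(s/a) with a=4: L{sin(36t)} = (1/4) · 9/((s/4)² + 81) = (1/4) · 9·16/(s² + 1296) = 36/(s² + 1296)

Final answer: 36/(s² + 1296)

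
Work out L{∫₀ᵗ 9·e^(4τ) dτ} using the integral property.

L{∫₀ᵗ f(τ)dτ} = F(s)/s with F(s) = 9/(s-4), so L{∫₀ᵗ 9·e^(4τ) dτ} = 9/(s(s-4))

Final answer: 9/(s(s-4))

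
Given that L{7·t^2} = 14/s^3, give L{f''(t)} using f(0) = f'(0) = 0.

L{f''(t)} = s²F(s) - sf(0) - f'(0) = s²·14/s^3 - 0 - 0 = 14/s

Final answer: 14/s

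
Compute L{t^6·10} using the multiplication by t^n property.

L{10} = 10/s. d^1/ds^1[1/s] = -1/s². d^2/ds^2[1/s] = 2/s^3. d^3/ds^3[1/s] = -6/s^4. d^4/ds^4[1/s] = 24/s^5. d^5/ds^5[1/s] = -120/s^6. d^6/ds^6[1/s] = 720/s^7. So L{t^6} = (-1)^{6}·720/s^7 = 720/s^7. Then L{t^6·10} = 10·720/s^7 = 7200/s^7

Final answer: 7200/s^7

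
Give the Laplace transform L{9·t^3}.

L{t^n} = n!/s^(n+1), so L{t^3} = 6/s^4. Then L{9·t^3} = 9·6/s^4 = 54/s^4

Final answer: 54/s^4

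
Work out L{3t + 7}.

L{3t + 7} = 3·L{t} + 7·L{1} = 3/s² + 7/s

Final answer: 3/s² + 7/s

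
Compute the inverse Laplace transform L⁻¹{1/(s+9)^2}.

L⁻¹{n!/(s-a)^(n+1)} = t^n·e^(at), so L⁻¹{1/(s+9)^2} = t·e^(-9t)

Final answer: t·e^(-9t)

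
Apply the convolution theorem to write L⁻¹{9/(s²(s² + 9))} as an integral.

9/(s²(s² + 9)) = (1/s²)·(9/(s² + 9)) = L{t}·L{3·sin(3t)}. So f(t) = t*(3·sin(3t)) = ∫₀ᵗ 3τ·sin(3(t-τ)) dτ

Final answer: ∫₀ᵗ 3τ·sin(3(t-τ)) dτ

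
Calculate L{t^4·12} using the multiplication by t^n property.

L{12} = 12/s. d^1/ds^1[1/s] = -1/s². d^2/ds^2[1/s] = 2/s^3. d^3/ds^3[1/s] = -6/s^4. d^4/ds^4[1/s] = 24/s^5. So L{t^4} = (-1)^{4}·24/s^5 = 24/s^5. Then L{t^4·12} = 12·24/s^5 = 288/s^5

Final answer: 288/s^5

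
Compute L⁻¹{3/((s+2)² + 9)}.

Form: b/((s-a)² + b²) → e^(at)sin(bt). With a=-2, b=3

Final answer: e^(-2t)·sin(3t)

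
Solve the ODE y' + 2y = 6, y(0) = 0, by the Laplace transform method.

sY + 2Y = 6/s. Y = 6/(s(s+2)). Partial fractions: Y = 3/s - 3/(s+2)

Final answer: y(t) = 3(1 - e^(-2t))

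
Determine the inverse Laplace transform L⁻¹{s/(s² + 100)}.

L⁻¹{s/(s² + 100)} = cos(10t)

Final answer: cos(10t)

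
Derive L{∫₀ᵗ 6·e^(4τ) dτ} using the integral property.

L{∫₀ᵗ f(τ)dτ} = F(s)/s with F(s) = 6/(s-4), so L{∫₀ᵗ 6·e^(4τ) dτ} = 6/(s(s-4))

Final answer: 6/(s(s-4))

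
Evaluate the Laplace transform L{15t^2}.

L{15t^2} = 15 · L{t^2} = 15 · 2/s^3 = 30/s^3

Final answer: 30/s^3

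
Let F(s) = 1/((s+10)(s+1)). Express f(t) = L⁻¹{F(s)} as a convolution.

1/((s+10)(s+1)) = (1/(s+10))·(1/(s+1)) = L{e^(-10t)}·L{e^(-t)}. So f(t) = e^(-10t)*e^(-t) = ∫₀ᵗ e^(-10τ)·e^(-(t-τ)) dτ

Final answer: ∫₀ᵗ e^(-10τ)·e^(-(t-τ)) dτ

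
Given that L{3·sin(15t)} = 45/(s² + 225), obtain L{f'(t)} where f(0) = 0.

L{f'(t)} = s·F(s) - f(0) = s·45/(s² + 225) - 0 = 45s/(s² + 225)

Final answer: 45s/(s² + 225)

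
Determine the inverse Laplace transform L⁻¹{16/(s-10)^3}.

L⁻¹{n!/(s-a)^(n+1)} = t^n·e^(at) with n=2, a=10. So L⁻¹{2/(s-10)^3} = t^2·e^(10t), and L⁻¹{16/(s-10)^3} = (16/2)·t^2·e^(10t) = 8·t^2·e^(10t)

Final answer: 8·t^2·e^(10t)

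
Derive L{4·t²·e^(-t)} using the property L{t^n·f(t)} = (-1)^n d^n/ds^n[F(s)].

L{e^(-t)} = 1/(s+1). d/ds[1/(s+1)] = -1/(s+1)². d²/ds²[1/(s+1)] = 2/(s+1)³. So L{t²·e^(-t)} = (-1)² · 2/(s+1)³ = 2/(s+1)³. Then L{4·t²·e^(-t)} = 4·2/(s+1)³ = 8/(s+1)³

Final answer: 8/(s+1)³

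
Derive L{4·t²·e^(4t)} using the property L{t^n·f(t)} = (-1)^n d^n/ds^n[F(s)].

L{e^(4t)} = 1/(s-4). d/ds[1/(s-4)] = -1/(s-4)². d²/ds²[1/(s-4)] = 2/(s-4)³. So L{t²·e^(4t)} = (-1)² · 2/(s-4)³ = 2/(s-4)³. Then L{4·t²·e^(4t)} = 4·2/(s-4)³ = 8/(s-4)³

Final answer: 8/(s-4)³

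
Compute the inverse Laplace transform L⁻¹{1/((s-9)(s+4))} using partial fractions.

Decompose: A/(s-9) + B/(s+4). A = 1/13, B = -1/13. f(t) = (e^(9t) - e^(-4t))/13

Final answer: (e^(9t) - e^(-4t))/13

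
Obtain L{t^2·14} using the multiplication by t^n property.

L{14} = 14/s. d^1/ds^1[1/s] = -1/s². d^2/ds^2[1/s] = 2/s^3. So L{t^2} = (-1)^{2}·2/s^3 = 2/s^3. Then L{t^2·14} = 14·2/s^3 = 28/s^3

Final answer: 28/s^3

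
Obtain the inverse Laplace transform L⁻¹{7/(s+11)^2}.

L⁻¹{n!/(s-a)^(n+1)} = t^n·e^(at) with n=1, a=-11. So L⁻¹{1/(s+11)^2} = t·e^(-11t), and L⁻¹{7/(s+11)^2} = (7/1)·t·e^(-11t) = 7·t·e^(-11t)

Final answer: 7·t·e^(-11t)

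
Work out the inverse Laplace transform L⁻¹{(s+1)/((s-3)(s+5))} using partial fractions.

Using partial fractions, f(t) = (4e^(3t) + 4e^(-5t))/8

Final answer: (4e^(3t) + 4e^(-5t))/8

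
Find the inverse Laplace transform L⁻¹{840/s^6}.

L⁻¹{n!/s^(n+1)} = t^n with n=5. So L⁻¹{120/s^6} = t^5, and L⁻¹{840/s^6} = (840/120)·t^5 = 7·t^5

Final answer: 7·t^5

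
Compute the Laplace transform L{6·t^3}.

L{t^n} = n!/s^(n+1), so L{t^3} = 6/s^4. Then L{6·t^3} = 6·6/s^4 = 36/s^4

Final answer: 36/s^4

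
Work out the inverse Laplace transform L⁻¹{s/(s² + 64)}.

L⁻¹{s/(s² + 64)} = cos(8t)

Final answer: cos(8t)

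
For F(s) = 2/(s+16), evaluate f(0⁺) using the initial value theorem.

f(0⁺) = lim_{s→∞} s·2/(s+16) = lim_{s→∞} 2s/(s+16) = 2

Final answer: 2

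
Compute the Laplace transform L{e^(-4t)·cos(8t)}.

L{e^(at)·cos(ωt)} = (s-a)/((s-a)² + ω²), so L{e^(-4t)·cos(8t)} = (s+4)/((s+4)² + 64)

Final answer: (s+4)/((s+4)² + 64)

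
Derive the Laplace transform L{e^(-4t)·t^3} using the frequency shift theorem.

L{e^(at)·t^n} = n!/(s-a)^(n+1), so L{e^(-4t)·t^3} = 6/(s+4)^4

Final answer: 6/(s+4)^4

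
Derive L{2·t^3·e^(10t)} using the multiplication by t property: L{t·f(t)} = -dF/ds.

Using L{t^n·e^(at)} = n!/(s-a)^(n+1), L{t^3·e^(10t)} = 6/(s-10)^4, so L{2·t^3·e^(10t)} = 2·6/(s-10)^4 = 12/(s-10)^4

Final answer: 12/(s-10)^4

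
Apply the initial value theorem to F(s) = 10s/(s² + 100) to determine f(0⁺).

f(0⁺) = lim_{s→∞} s·10s/(s² + 100) = lim_{s→∞} 10s²/(s² + 100) = 10

Final answer: 10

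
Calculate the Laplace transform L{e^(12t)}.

L{e^(at)} = 1/(s-a), so L{e^(12t)} = 1/(s-12)

Final answer: 1/(s-12)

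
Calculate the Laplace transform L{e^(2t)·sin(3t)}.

L{e^(at)·sin(ωt)} = ω/((s-a)² + ω²), so L{e^(2t)·sin(3t)} = 3/((s-2)² + 9)

Final answer: 3/((s-2)² + 9)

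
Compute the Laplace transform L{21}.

L{21} = 21 · L{1} = 21/s

Final answer: 21/s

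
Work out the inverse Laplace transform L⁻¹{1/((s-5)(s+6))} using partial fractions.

Decompose: A/(s-5) + B/(s+6). A = 1/11, B = -1/11. f(t) = (e^(5t) - e^(-6t))/11

Final answer: (e^(5t) - e^(-6t))/11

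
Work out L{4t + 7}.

L{4t + 7} = 4·L{t} + 7·L{1} = 4/s² + 7/s

Final answer: 4/s² + 7/s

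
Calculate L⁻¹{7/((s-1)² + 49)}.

Form: b/((s-a)² + b²) → e^(at)sin(bt). With a=1, b=7

Final answer: e^t·sin(7t)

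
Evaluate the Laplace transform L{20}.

L{20} = 20 · L{1} = 20/s

Final answer: 20/s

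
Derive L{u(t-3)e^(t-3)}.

u(t-a)f(t-a) with f(t)=e^t. L{e^t} = 1/(s-1). By time shift: e^(-3s)/(s-1)

Final answer: e^(-3s)/(s-1)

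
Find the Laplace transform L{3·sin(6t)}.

L{sin(ωt)} = ω/(s² + ω²), so L{sin(6t)} = 6/(s² + 36). Then L{3·sin(6t)} = 3·6/(s² + 36) = 18/(s² + 36)

Final answer: 18/(s² + 36)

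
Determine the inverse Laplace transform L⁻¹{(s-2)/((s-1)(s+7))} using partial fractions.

Using partial fractions, f(t) = (-e^t + 9e^(-7t))/8

Final answer: (-e^t + 9e^(-7t))/8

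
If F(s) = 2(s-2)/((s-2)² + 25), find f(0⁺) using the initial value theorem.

f(0⁺) = lim_{s→∞} sF(s) = lim_{s→∞} 2s(s-2)/((s-2)² + 25) = 2

Final answer: 2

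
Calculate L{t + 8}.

L{t + 8} = L{t} + 8·L{1} = 1/s² + 8/s

Final answer: 1/s² + 8/s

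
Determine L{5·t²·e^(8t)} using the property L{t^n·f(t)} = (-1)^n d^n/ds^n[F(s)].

L{e^(8t)} = 1/(s-8). d/ds[1/(s-8)] = -1/(s-8)². d²/ds²[1/(s-8)] = 2/(s-8)³. So L{t²·e^(8t)} = (-1)² · 2/(s-8)³ = 2/(s-8)³. Then L{5·t²·e^(8t)} = 5·2/(s-8)³ = 10/(s-8)³

Final answer: 10/(s-8)³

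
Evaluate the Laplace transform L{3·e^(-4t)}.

L{e^(at)} = 1/(s-a), so L{e^(-4t)} = 1/(s+4). Then L{3·e^(-4t)} = 3/(s+4)

Final answer: 3/(s+4)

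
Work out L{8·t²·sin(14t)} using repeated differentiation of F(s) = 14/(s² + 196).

F(s) = 14/(s² + 196). F'(s) = -28s/(s² + 196)². F''(s) = -28(196 - 3s²)/(s² + 196)³ = (84s² - 5488)/(s² + 196)³. So L{t²·sin(14t)} = (-1)² F''(s) = (84s² - 5488)/(s² + 196)³. Then L{8·t²·sin(14t)} = 8·(84s² - 5488)/(s² + 196)³ = (672s² - 43904)/(s² + 196)³

Final answer: (672s² - 43904)/(s² + 196)³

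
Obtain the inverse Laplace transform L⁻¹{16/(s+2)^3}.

L⁻¹{n!/(s-a)^(n+1)} = t^n·e^(at) with n=2, a=-2. So L⁻¹{2/(s+2)^3} = t^2·e^(-2t), and L⁻¹{16/(s+2)^3} = (16/2)·t^2·e^(-2t) = 8·t^2·e^(-2t)

Final answer: 8·t^2·e^(-2t)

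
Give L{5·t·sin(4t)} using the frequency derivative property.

L{sin(4t)} = 4/(s² + 16). By L{t·f(t)} = -F'(s): -d/ds[4/(s² + 16)] = -(4)·(-2s)/(s² + 16)² = 8s/(s² + 16)². Then L{5·t·sin(4t)} = 5·8s/(s² + 16)² = 40s/(s² + 16)²

Final answer: 40s/(s² + 16)²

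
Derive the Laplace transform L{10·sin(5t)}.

L{sin(ωt)} = ω/(s² + ω²), so L{sin(5t)} = 5/(s² + 25). Then L{10·sin(5t)} = 10·5/(s² + 25) = 50/(s² + 25)

Final answer: 50/(s² + 25)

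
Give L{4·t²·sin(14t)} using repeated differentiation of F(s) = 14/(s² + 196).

F(s) = 14/(s² + 196). F'(s) = -28s/(s² + 196)². F''(s) = -28(196 - 3s²)/(s² + 196)³ = (84s² - 5488)/(s² + 196)³. So L{t²·sin(14t)} = (-1)² F''(s) = (84s² - 5488)/(s² + 196)³. Then L{4·t²·sin(14t)} = 4·(84s² - 5488)/(s² + 196)³ = (336s² - 21952)/(s² + 196)³

Final answer: (336s² - 21952)/(s² + 196)³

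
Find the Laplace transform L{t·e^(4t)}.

L{t^n·e^(at)} = n!/(s-a)^(n+1), so L{t·e^(4t)} = 1/(s-4)^2

Final answer: 1/(s-4)^2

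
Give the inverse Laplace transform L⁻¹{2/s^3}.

L⁻¹{n!/s^(n+1)} = t^n with n=2. So L⁻¹{2/s^3} = t^2

Final answer: t^2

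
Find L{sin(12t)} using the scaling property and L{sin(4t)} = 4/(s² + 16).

Using L{f(at)} = (1/a)F(s/a) with a=3: L{sin(12t)} = (1/3) · 4/((s/3)² + 16) = (1/3) · 4·9/(s² + 144) = 12/(s² + 144)

Final answer: 12/(s² + 144)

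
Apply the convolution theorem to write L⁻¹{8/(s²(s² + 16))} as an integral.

8/(s²(s² + 16)) = (1/s²)·(8/(s² + 16)) = L{t}·L{2·sin(4t)}. So f(t) = t*(2·sin(4t)) = ∫₀ᵗ 2τ·sin(4(t-τ)) dτ

Final answer: ∫₀ᵗ 2τ·sin(4(t-τ)) dτ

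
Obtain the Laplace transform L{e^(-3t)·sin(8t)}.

L{e^(at)·sin(ωt)} = ω/((s-a)² + ω²), so L{e^(-3t)·sin(8t)} = 8/((s+3)² + 64)

Final answer: 8/((s+3)² + 64)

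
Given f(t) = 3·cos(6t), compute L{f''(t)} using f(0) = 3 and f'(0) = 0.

F(s) = 3s/(s² + 36). L{f''(t)} = s²F(s) - sf(0) - f'(0) = 3s³/(s² + 36) - 3s = (3s³ - 3s(s² + 36))/(s² + 36) = -108s/(s² + 36)

Final answer: -108s/(s² + 36)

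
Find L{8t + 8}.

L{8t + 8} = 8·L{t} + 8·L{1} = 8/s² + 8/s

Final answer: 8/s² + 8/s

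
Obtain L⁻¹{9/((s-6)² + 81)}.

Form: b/((s-a)² + b²) → e^(at)sin(bt). With a=6, b=9

Final answer: e^(6t)·sin(9t)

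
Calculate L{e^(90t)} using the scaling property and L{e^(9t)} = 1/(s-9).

Using L{f(at)} = (1/a)F(s/a) with a=10 and f(t) = e^(9t): L{e^(90t)} = (1/10) · 1/((s/10)-9) = (1/10) · 10/(s-90) = 1/(s-90)

Final answer: 1/(s-90)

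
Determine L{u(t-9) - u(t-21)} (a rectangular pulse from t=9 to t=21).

L{u(t-a)} = e^(-as)/s. L{u(t-9) - u(t-21)} = (e^(-9s) - e^(-21s))/s

Final answer: (e^(-9s) - e^(-21s))/s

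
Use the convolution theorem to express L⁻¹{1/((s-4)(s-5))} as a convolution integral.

1/((s-4)(s-5)) = (1/(s-4))·(1/(s-5)) = L{e^(4t)}·L{e^(5t)}. So f(t) = e^(4t)*e^(5t) = ∫₀ᵗ e^(4τ)·e^(5(t-τ)) dτ

Final answer: ∫₀ᵗ e^(4τ)·e^(5(t-τ)) dτ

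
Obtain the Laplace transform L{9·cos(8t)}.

L{cos(ωt)} = s/(s² + ω²), so L{cos(8t)} = s/(s² + 64). Then L{9·cos(8t)} = 9·s/(s² + 64) = 9s/(s² + 64)

Final answer: 9s/(s² + 64)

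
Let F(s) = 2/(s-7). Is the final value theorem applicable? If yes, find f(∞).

sF(s) = 2s/(s-7) has a pole at s = 7 in the right half-plane. Theorem does NOT apply (unstable system; f(t) = 2·e^(7t) grows without bound).

Final answer: Not applicable (unstable)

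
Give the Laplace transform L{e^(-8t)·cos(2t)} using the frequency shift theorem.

Frequency shift: L{e^(at)f(t)} = F(s-a). L{e^(-8t)·cos(2t)} = (s+8)/((s+8)² + 4)

Final answer: (s+8)/((s+8)² + 4)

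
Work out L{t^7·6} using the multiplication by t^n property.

L{6} = 6/s. d^1/ds^1[1/s] = -1/s². d^2/ds^2[1/s] = 2/s^3. d^3/ds^3[1/s] = -6/s^4. d^4/ds^4[1/s] = 24/s^5. d^5/ds^5[1/s] = -120/s^6. d^6/ds^6[1/s] = 720/s^7. d^7/ds^7[1/s] = -5040/s^8. So L{t^7} = (-1)^{7}·-5040/s^8 = 5040/s^8. Then L{t^7·6} = 6·5040/s^8 = 30240/s^8

Final answer: 30240/s^8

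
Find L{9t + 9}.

L{9t + 9} = 9·L{t} + 9·L{1} = 9/s² + 9/s

Final answer: 9/s² + 9/s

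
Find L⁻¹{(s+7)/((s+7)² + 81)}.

Using frequency shift: L⁻¹{(s-a)/((s-a)² + b²)} = e^(at)cos(bt). Here a=-7, b=9

Final answer: e^(-7t)·cos(9t)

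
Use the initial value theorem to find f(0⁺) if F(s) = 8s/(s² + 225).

f(0⁺) = lim_{s→∞} s·8s/(s² + 225) = lim_{s→∞} 8s²/(s² + 225) = 8

Final answer: 8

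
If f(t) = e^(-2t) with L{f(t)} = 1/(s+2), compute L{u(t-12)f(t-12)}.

Time shift theorem: L{u(t-a)f(t-a)} = e^(-as)F(s). Here a=12, F(s) = 1/(s+2), so L{u(t-12)f(t-12)} = e^(-12s)·1/(s+2)

Final answer: e^(-12s)·1/(s+2)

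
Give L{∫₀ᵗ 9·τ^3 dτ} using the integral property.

L{∫₀ᵗ f(τ)dτ} = F(s)/s with f(t) = 9t^3. F(s) = 54/s^4, so L{∫₀ᵗ 9·τ^3 dτ} = (54/s^4)/s = 54/s^5. (Check: ∫₀ᵗ 9·τ^3 dτ = 9t^4/4.)

Final answer: 54/s^5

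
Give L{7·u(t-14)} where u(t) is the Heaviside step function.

L{u(t-a)} = e^(-as)/s. Here a=14, so L{u(t-14)} = e^(-14s)/s, and L{7·u(t-14)} = 7·e^(-14s)/s

Final answer: 7·e^(-14s)/s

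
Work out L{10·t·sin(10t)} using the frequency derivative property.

L{sin(10t)} = 10/(s² + 100). By L{t·f(t)} = -F'(s): -d/ds[10/(s² + 100)] = -(10)·(-2s)/(s² + 100)² = 20s/(s² + 100)². Then L{10·t·sin(10t)} = 10·20s/(s² + 100)² = 200s/(s² + 100)²

Final answer: 200s/(s² + 100)²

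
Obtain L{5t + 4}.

L{5t + 4} = 5·L{t} + 4·L{1} = 5/s² + 4/s

Final answer: 5/s² + 4/s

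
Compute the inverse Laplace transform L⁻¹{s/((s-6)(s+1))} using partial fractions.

Using partial fractions, f(t) = (6e^(6t) + e^(-t))/7

Final answer: (6e^(6t) + e^(-t))/7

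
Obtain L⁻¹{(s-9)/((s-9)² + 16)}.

Using frequency shift: L⁻¹{(s-a)/((s-a)² + b²)} = e^(at)cos(bt). Here a=9, b=4

Final answer: e^(9t)·cos(4t)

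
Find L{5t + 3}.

L{5t + 3} = 5·L{t} + 3·L{1} = 5/s² + 3/s

Final answer: 5/s² + 3/s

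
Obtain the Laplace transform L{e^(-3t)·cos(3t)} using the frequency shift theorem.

Frequency shift: L{e^(at)f(t)} = F(s-a). L{e^(-3t)·cos(3t)} = (s+3)/((s+3)² + 9)

Final answer: (s+3)/((s+3)² + 9)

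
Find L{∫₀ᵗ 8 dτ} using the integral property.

L{∫₀ᵗ f(τ)dτ} = F(s)/s with f(t) = 8. F(s) = 8/s, so L{∫₀ᵗ 8 dτ} = (8/s)/s = 8/s². (Check: ∫₀ᵗ 8 dτ = 8t.)

Final answer: 8/s²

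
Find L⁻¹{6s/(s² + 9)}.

This is the form c·s/(s² + a²) with a = 3, c = 6. L⁻¹ = 6·cos(3t)

Final answer: 6·cos(3t)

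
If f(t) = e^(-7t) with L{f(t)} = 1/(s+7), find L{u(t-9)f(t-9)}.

Time shift theorem: L{u(t-a)f(t-a)} = e^(-as)F(s). Here a=9, F(s) = 1/(s+7), so L{u(t-9)f(t-9)} = e^(-9s)·1/(s+7)

Final answer: e^(-9s)·1/(s+7)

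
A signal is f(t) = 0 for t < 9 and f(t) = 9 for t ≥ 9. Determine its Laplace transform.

f(t) = 9·u(t-9). L{u(t-9)} = e^(-9s)/s, so L{f(t)} = 9·e^(-9s)/s

Final answer: 9·e^(-9s)/s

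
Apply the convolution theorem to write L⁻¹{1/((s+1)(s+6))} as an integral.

1/((s+1)(s+6)) = (1/(s+1))·(1/(s+6)) = L{e^(-t)}·L{e^(-6t)}. So f(t) = e^(-t)*e^(-6t) = ∫₀ᵗ e^(-τ)·e^(-6(t-τ)) dτ

Final answer: ∫₀ᵗ e^(-τ)·e^(-6(t-τ)) dτ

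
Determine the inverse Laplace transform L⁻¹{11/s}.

L⁻¹{c/s} = c, so L⁻¹{11/s} = 11

Final answer: 11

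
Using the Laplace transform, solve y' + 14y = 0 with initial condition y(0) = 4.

L{y'} + 14L{y} = 0. sY - 4 + 14Y = 0. Y(s+14) = 4. Y = 4/(s+14)

Final answer: y(t) = 4e^(-14t)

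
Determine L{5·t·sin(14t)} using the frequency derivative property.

L{sin(14t)} = 14/(s² + 196). By L{t·f(t)} = -F'(s): -d/ds[14/(s² + 196)] = -(14)·(-2s)/(s² + 196)² = 28s/(s² + 196)². Then L{5·t·sin(14t)} = 5·28s/(s² + 196)² = 140s/(s² + 196)²

Final answer: 140s/(s² + 196)²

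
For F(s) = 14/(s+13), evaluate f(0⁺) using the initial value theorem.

f(0⁺) = lim_{s→∞} s·14/(s+13) = lim_{s→∞} 14s/(s+13) = 14

Final answer: 14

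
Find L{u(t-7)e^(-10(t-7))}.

u(t-a)f(t-a) with f(t)=e^(-10t). L{e^(-10t)} = 1/(s+10). By time shift: e^(-7s)/(s+10)

Final answer: e^(-7s)/(s+10)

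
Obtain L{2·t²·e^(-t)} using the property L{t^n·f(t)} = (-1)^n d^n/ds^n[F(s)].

L{e^(-t)} = 1/(s+1). d/ds[1/(s+1)] = -1/(s+1)². d²/ds²[1/(s+1)] = 2/(s+1)³. So L{t²·e^(-t)} = (-1)² · 2/(s+1)³ = 2/(s+1)³. Then L{2·t²·e^(-t)} = 2·2/(s+1)³ = 4/(s+1)³

Final answer: 4/(s+1)³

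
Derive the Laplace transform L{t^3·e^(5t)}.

L{t^n·e^(at)} = n!/(s-a)^(n+1), so L{t^3·e^(5t)} = 6/(s-5)^4

Final answer: 6/(s-5)^4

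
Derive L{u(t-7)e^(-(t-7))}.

u(t-a)f(t-a) with f(t)=e^(-t). L{e^(-t)} = 1/(s+1). By time shift: e^(-7s)/(s+1)

Final answer: e^(-7s)/(s+1)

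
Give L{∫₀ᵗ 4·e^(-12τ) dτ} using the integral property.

L{∫₀ᵗ f(τ)dτ} = F(s)/s with F(s) = 4/(s+12), so L{∫₀ᵗ 4·e^(-12τ) dτ} = 4/(s(s+12))

Final answer: 4/(s(s+12))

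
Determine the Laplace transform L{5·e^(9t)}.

L{e^(at)} = 1/(s-a), so L{e^(9t)} = 1/(s-9). Then L{5·e^(9t)} = 5/(s-9)

Final answer: 5/(s-9)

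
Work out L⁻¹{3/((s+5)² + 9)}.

Form: b/((s-a)² + b²) → e^(at)sin(bt). With a=-5, b=3

Final answer: e^(-5t)·sin(3t)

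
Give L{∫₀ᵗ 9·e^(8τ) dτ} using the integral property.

L{∫₀ᵗ f(τ)dτ} = F(s)/s with F(s) = 9/(s-8), so L{∫₀ᵗ 9·e^(8τ) dτ} = 9/(s(s-8))

Final answer: 9/(s(s-8))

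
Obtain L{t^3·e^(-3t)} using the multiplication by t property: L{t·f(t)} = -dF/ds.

Using L{t^n·e^(at)} = n!/(s-a)^(n+1), L{t^3·e^(-3t)} = 6/(s+3)^4

Final answer: 6/(s+3)^4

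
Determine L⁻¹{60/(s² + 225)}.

This is the form c·a/(s² + a²) with a = 15, c = 4. L⁻¹ = 4·sin(15t)

Final answer: 4·sin(15t)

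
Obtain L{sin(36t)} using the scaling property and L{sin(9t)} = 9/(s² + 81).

Using L{f(at)} = (1/a)F(s/a) with a=4: L{sin(36t)} = (1/4) · 9/((s/4)² + 81) = (1/4) · 9·16/(s² + 1296) = 36/(s² + 1296)

Final answer: 36/(s² + 1296)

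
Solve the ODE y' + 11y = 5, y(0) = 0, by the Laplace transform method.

sY + 11Y = 5/s. Y = 5/(s(s+11)). Partial fractions: Y = 5/11/s - 5/11/(s+11)

Final answer: y(t) = 5/11(1 - e^(-11t))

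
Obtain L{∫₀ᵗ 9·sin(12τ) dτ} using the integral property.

L{∫₀ᵗ f(τ)dτ} = F(s)/s with F(s) = 108/(s² + 144), so the result is (108/(s² + 144))/s = 108/(s(s² + 144))

Final answer: 108/(s(s² + 144))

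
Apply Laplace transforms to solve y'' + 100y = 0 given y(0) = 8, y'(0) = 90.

L{y''} + 100L{y} = 0. s²Y - 8s - 90 + 100Y = 0. Y(s² + 100) = 8s + 90. Y = (8s + 90)/(s² + 100). Inverting: y(t) = 8cos(10t) + 9sin(10t)

Final answer: y(t) = 8cos(10t) + 9sin(10t)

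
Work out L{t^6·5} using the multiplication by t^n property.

L{5} = 5/s. d^1/ds^1[1/s] = -1/s². d^2/ds^2[1/s] = 2/s^3. d^3/ds^3[1/s] = -6/s^4. d^4/ds^4[1/s] = 24/s^5. d^5/ds^5[1/s] = -120/s^6. d^6/ds^6[1/s] = 720/s^7. So L{t^6} = (-1)^{6}·720/s^7 = 720/s^7. Then L{t^6·5} = 5·720/s^7 = 3600/s^7

Final answer: 3600/s^7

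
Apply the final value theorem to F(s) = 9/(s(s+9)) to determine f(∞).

f(∞) = lim_{s→0} s·9/(s(s+9)) = lim_{s→0} 9/(s+9) = 9/9 = 1

Final answer: 1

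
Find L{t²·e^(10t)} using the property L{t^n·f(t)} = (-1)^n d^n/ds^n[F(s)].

L{e^(10t)} = 1/(s-10). d/ds[1/(s-10)] = -1/(s-10)². d²/ds²[1/(s-10)] = 2/(s-10)³. So L{t²·e^(10t)} = (-1)² · 2/(s-10)³ = 2/(s-10)³

Final answer: 2/(s-10)³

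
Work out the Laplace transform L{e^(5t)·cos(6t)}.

L{e^(at)·cos(ωt)} = (s-a)/((s-a)² + ω²), so L{e^(5t)·cos(6t)} = (s-5)/((s-5)² + 36)

Final answer: (s-5)/((s-5)² + 36)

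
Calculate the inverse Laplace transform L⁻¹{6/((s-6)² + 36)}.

Using frequency shift, L⁻¹{6/((s-6)² + 36)} = e^(6t)·sin(6t)

Final answer: e^(6t)·sin(6t)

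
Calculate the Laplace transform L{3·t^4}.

L{t^n} = n!/s^(n+1), so L{t^4} = 24/s^5. Then L{3·t^4} = 3·24/s^5 = 72/s^5

Final answer: 72/s^5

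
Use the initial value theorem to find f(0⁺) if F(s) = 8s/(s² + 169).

f(0⁺) = lim_{s→∞} s·8s/(s² + 169) = lim_{s→∞} 8s²/(s² + 169) = 8

Final answer: 8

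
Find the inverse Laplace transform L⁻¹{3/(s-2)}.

L⁻¹{1/(s-a)} = e^(at), so L⁻¹{1/(s-2)} = e^(2t), and L⁻¹{3/(s-2)} = 3·e^(2t)

Final answer: 3·e^(2t)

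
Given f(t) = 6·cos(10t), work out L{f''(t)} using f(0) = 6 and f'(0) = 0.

F(s) = 6s/(s² + 100). L{f''(t)} = s²F(s) - sf(0) - f'(0) = 6s³/(s² + 100) - 6s = (6s³ - 6s(s² + 100))/(s² + 100) = -600s/(s² + 100)

Final answer: -600s/(s² + 100)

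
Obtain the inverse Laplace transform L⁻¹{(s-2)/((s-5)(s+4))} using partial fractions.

Using partial fractions, f(t) = (3e^(5t) + 6e^(-4t))/9

Final answer: (3e^(5t) + 6e^(-4t))/9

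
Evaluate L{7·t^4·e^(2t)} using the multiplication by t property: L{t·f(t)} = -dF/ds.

Using L{t^n·e^(at)} = n!/(s-a)^(n+1), L{t^4·e^(2t)} = 24/(s-2)^5, so L{7·t^4·e^(2t)} = 7·24/(s-2)^5 = 168/(s-2)^5

Final answer: 168/(s-2)^5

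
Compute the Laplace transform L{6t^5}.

L{6t^5} = 6 · L{t^5} = 6 · 120/s^6 = 720/s^6

Final answer: 720/s^6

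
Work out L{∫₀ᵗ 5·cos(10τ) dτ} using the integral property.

L{∫₀ᵗ f(τ)dτ} = F(s)/s with F(s) = 5s/(s² + 100), so the result is (5s/(s² + 100))/s = 5/(s² + 100)

Final answer: 5/(s² + 100)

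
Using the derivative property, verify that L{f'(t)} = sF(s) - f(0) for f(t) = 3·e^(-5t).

f'(t) = -15e^(-5t). Direct: L{f'(t)} = -15/(s+5). Property: s·3/(s+5) - 3 = (3s - 3(s+5))/(s+5) = -15/(s+5). ✓

Final answer: -15/(s+5)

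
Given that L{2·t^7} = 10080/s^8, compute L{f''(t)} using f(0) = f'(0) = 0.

L{f''(t)} = s²F(s) - sf(0) - f'(0) = s²·10080/s^8 - 0 - 0 = 10080/s^6

Final answer: 10080/s^6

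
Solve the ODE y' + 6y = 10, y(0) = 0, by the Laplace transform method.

sY + 6Y = 10/s. Y = 10/(s(s+6)). Partial fractions: Y = 5/3/s - 5/3/(s+6)

Final answer: y(t) = 5/3(1 - e^(-6t))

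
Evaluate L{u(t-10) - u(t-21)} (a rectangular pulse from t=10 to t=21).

L{u(t-a)} = e^(-as)/s. L{u(t-10) - u(t-21)} = (e^(-10s) - e^(-21s))/s

Final answer: (e^(-10s) - e^(-21s))/s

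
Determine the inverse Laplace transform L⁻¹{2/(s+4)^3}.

L⁻¹{n!/(s-a)^(n+1)} = t^n·e^(at), so L⁻¹{2/(s+4)^3} = t^2·e^(-4t)

Final answer: t^2·e^(-4t)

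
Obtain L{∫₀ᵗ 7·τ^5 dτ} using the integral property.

L{∫₀ᵗ f(τ)dτ} = F(s)/s with f(t) = 7t^5. F(s) = 840/s^6, so L{∫₀ᵗ 7·τ^5 dτ} = (840/s^6)/s = 840/s^7. (Check: ∫₀ᵗ 7·τ^5 dτ = 7t^6/6.)

Final answer: 840/s^7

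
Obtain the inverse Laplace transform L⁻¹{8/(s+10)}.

L⁻¹{1/(s-a)} = e^(at), so L⁻¹{1/(s+10)} = e^(-10t), and L⁻¹{8/(s+10)} = 8·e^(-10t)

Final answer: 8·e^(-10t)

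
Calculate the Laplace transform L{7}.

L{7} = 7 · L{1} = 7/s

Final answer: 7/s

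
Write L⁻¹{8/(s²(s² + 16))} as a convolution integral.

8/(s²(s² + 16)) = (1/s²)·(8/(s² + 16)) = L{t}·L{2·sin(4t)}. So f(t) = t*(2·sin(4t)) = ∫₀ᵗ 2τ·sin(4(t-τ)) dτ

Final answer: ∫₀ᵗ 2τ·sin(4(t-τ)) dτ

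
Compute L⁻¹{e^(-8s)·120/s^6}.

L⁻¹{120/s^6} = t^5. By the time shift theorem, L⁻¹{e^(-as)F(s)} = u(t-a)f(t-a) with a=8, so L⁻¹{e^(-8s)·120/s^6} = u(t-8)·(t-8)^5

Final answer: u(t-8)·(t-8)^5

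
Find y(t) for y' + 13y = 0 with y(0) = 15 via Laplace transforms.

L{y'} + 13L{y} = 0. sY - 15 + 13Y = 0. Y(s+13) = 15. Y = 15/(s+13)

Final answer: y(t) = 15e^(-13t)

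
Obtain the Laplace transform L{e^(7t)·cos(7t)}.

L{e^(at)·cos(ωt)} = (s-a)/((s-a)² + ω²), so L{e^(7t)·cos(7t)} = (s-7)/((s-7)² + 49)

Final answer: (s-7)/((s-7)² + 49)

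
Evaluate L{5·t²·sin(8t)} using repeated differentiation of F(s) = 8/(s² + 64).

F(s) = 8/(s² + 64). F'(s) = -16s/(s² + 64)². F''(s) = -16(64 - 3s²)/(s² + 64)³ = (48s² - 1024)/(s² + 64)³. So L{t²·sin(8t)} = (-1)² F''(s) = (48s² - 1024)/(s² + 64)³. Then L{5·t²·sin(8t)} = 5·(48s² - 1024)/(s² + 64)³ = (240s² - 5120)/(s² + 64)³

Final answer: (240s² - 5120)/(s² + 64)³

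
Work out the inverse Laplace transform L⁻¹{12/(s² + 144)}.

L⁻¹{12/(s² + 144)} = sin(12t)

Final answer: sin(12t)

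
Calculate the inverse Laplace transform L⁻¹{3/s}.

L⁻¹{c/s} = c, so L⁻¹{3/s} = 3

Final answer: 3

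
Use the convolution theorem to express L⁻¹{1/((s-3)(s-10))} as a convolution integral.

1/((s-3)(s-10)) = (1/(s-3))·(1/(s-10)) = L{e^(3t)}·L{e^(10t)}. So f(t) = e^(3t)*e^(10t) = ∫₀ᵗ e^(3τ)·e^(10(t-τ)) dτ

Final answer: ∫₀ᵗ e^(3τ)·e^(10(t-τ)) dτ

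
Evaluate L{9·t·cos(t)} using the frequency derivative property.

L{cos(t)} = s/(s² + 1). Derivative: d/ds[s/(s² + 1)] = [(s² + 1) - s·2s]/(s² + 1)² = (1 - s²)/(s² + 1)². So L{t·cos(t)} = -F'(s) = (s² - 1)/(s² + 1)². Then L{9·t·cos(t)} = 9·(s² - 1)/(s² + 1)²

Final answer: 9·(s² - 1)/(s² + 1)²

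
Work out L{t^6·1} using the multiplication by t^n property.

L{1} = 1/s. d^1/ds^1[1/s] = -1/s². d^2/ds^2[1/s] = 2/s^3. d^3/ds^3[1/s] = -6/s^4. d^4/ds^4[1/s] = 24/s^5. d^5/ds^5[1/s] = -120/s^6. d^6/ds^6[1/s] = 720/s^7. So L{t^6} = (-1)^{6}·720/s^7 = 720/s^7

Final answer: 720/s^7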